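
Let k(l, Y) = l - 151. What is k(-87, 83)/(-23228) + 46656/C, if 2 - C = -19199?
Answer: 544147703/223000414 ≈ 2.4401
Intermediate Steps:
C = 19201 (C = 2 - 1*(-19199) = 2 + 19199 = 19201)
k(l, Y) = -151 + l
k(-87, 83)/(-23228) + 46656/C = (-151 - 87)/(-23228) + 46656/19201 = -238*(-1/23228) + 46656*(1/19201) = 119/11614 + 46656/19201 = 544147703/223000414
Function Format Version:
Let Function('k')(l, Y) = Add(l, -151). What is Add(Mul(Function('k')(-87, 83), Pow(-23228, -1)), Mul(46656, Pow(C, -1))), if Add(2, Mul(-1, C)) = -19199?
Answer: Rational(544147703, 223000414) ≈ 2.4401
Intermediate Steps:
C = 19201 (C = Add(2, Mul(-1, -19199)) = Add(2, 19199) = 19201)
Function('k')(l, Y) = Add(-151, l)
Add(Mul(Function('k')(-87, 83), Pow(-23228, -1)), Mul(46656, Pow(C, -1))) = Add(Mul(Add(-151, -87), Pow(-23228, -1)), Mul(46656, Pow(19201, -1))) = Add(Mul(-238, Rational(-1, 23228)), Mul(46656, Rational(1, 19201))) = Add(Rational(119, 11614), Rational(46656, 19201)) = Rational(544147703, 223000414)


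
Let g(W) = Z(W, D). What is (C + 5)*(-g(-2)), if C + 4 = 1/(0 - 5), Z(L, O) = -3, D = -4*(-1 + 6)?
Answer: 12/5 ≈ 2.4000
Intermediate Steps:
D = -20 (D = -4*5 = -20)
g(W) = -3
C = -21/5 (C = -4 + 1/(0 - 5) = -4 + 1/(-5) = -4 - ⅕ = -21/5 ≈ -4.2000)
(C + 5)*(-g(-2)) = (-21/5 + 5)*(-1*(-3)) = (⅘)*3 = 12/5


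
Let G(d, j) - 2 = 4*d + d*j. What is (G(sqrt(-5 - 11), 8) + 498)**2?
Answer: 247696 + 48000*I ≈ 2.477e+5 + 48000.0*I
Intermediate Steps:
G(d, j) = 2 + 4*d + d*j (G(d, j) = 2 + (4*d + d*j) = 2 + 4*d + d*j)
(G(sqrt(-5 - 11), 8) + 498)**2 = ((2 + 4*sqrt(-5 - 11) + sqrt(-5 - 11)*8) + 498)**2 = ((2 + 4*sqrt(-16) + sqrt(-16)*8) + 498)**2 = ((2 + 4*(4*I) + (4*I)*8) + 498)**2 = ((2 + 16*I + 32*I) + 498)**2 = ((2 + 48*I) + 498)**2 = (500 + 48*I)**2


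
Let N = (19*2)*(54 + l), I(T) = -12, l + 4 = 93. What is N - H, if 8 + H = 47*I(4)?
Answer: 6006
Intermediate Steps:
l = 89 (l = -4 + 93 = 89)
H = -572 (H = -8 + 47*(-12) = -8 - 564 = -572)
N = 5434 (N = (19*2)*(54 + 89) = 38*143 = 5434)
N - H = 5434 - 1*(-572) = 5434 + 572 = 6006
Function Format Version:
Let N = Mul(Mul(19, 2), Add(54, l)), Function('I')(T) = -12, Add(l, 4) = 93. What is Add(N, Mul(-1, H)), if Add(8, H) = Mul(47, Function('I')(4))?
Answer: 6006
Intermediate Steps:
l = 89 (l = Add(-4, 93) = 89)
H = -572 (H = Add(-8, Mul(47, -12)) = Add(-8, -564) = -572)
N = 5434 (N = Mul(Mul(19, 2), Add(54, 89)) = Mul(38, 143) = 5434)
Add(N, Mul(-1, H)) = Add(5434, Mul(-1, -572)) = Add(5434, 572) = 6006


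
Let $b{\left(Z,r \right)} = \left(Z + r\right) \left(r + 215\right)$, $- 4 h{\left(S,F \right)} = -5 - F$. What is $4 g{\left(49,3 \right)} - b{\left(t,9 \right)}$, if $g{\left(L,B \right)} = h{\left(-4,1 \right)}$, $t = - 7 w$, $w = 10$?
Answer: $13670$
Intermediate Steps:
$t = -70$ ($t = \left(-7\right) 10 = -70$)
$h{\left(S,F \right)} = \frac{5}{4} + \frac{F}{4}$ ($h{\left(S,F \right)} = - \frac{-5 - F}{4} = \frac{5}{4} + \frac{F}{4}$)
$g{\left(L,B \right)} = \frac{3}{2}$ ($g{\left(L,B \right)} = \frac{5}{4} + \frac{1}{4} \cdot 1 = \frac{5}{4} + \frac{1}{4} = \frac{3}{2}$)
$b{\left(Z,r \right)} = \left(215 + r\right) \left(Z + r\right)$ ($b{\left(Z,r \right)} = \left(Z + r\right) \left(215 + r\right) = \left(215 + r\right) \left(Z + r\right)$)
$4 g{\left(49,3 \right)} - b{\left(t,9 \right)} = 4 \cdot \frac{3}{2} - \left(9^{2} + 215 \left(-70\right) + 215 \cdot 9 - 630\right) = 6 - \left(81 - 15050 + 1935 - 630\right) = 6 - -13664 = 6 + 13664 = 13670$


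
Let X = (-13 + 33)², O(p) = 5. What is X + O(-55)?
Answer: 405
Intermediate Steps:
X = 400 (X = 20² = 400)
X + O(-55) = 400 + 5 = 405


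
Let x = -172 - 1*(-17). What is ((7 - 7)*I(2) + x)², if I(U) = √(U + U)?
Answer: 24025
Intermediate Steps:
I(U) = √2*√U (I(U) = √(2*U) = √2*√U)
x = -155 (x = -172 + 17 = -155)
((7 - 7)*I(2) + x)² = ((7 - 7)*(√2*√2) - 155)² = (0*2 - 155)² = (0 - 155)² = (-155)² = 24025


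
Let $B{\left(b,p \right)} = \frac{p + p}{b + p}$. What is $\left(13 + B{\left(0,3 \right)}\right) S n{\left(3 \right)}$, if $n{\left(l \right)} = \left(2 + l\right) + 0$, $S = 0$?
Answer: $0$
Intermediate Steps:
$B{\left(b,p \right)} = \frac{2 p}{b + p}$
$n{\left(l \right)} = 2 + l$
$\left(13 + B{\left(0,3 \right)}\right) S n{\left(3 \right)} = \left(13 + 2 \cdot 3 \frac{1}{0 + 3}\right) 0 \left(2 + 3\right) = \left(13 + 2 \cdot 3 \cdot \frac{1}{3}\right) 0 \cdot 5 = \left(13 + 2\right) 0 \cdot 5 = 15 \cdot 0 \cdot 5 = 0 \cdot 5 = 0$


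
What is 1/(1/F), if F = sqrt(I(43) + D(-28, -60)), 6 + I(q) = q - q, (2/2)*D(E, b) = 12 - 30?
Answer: 2*I*sqrt(6) ≈ 4.899*I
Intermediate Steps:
D(E, b) = -18 (D(E, b) = 12 - 30 = -18)
I(q) = -6 (I(q) = -6 + (q - q) = -6 + 0 = -6)
F = 2*I*sqrt(6) (F = sqrt(-6 - 18) = sqrt(-24) = 2*I*sqrt(6) ≈ 4.899*I)
1/(1/F) = 1/(1/(2*I*sqrt(6))) = 1/(-I*sqrt(6)/12) = 2*I*sqrt(6)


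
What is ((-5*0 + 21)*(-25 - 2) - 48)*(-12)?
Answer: 7380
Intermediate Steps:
((-5*0 + 21)*(-25 - 2) - 48)*(-12) = ((0 + 21)*(-27) - 48)*(-12) = (21*(-27) - 48)*(-12) = (-567 - 48)*(-12) = -615*(-12) = 7380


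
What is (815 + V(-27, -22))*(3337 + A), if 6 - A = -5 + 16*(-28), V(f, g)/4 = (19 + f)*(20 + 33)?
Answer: -3344276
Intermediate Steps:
V(f, g) = 4028 + 212*f (V(f, g) = 4*((19 + f)*(20 + 33)) = 4*((19 + f)*53) = 4*(1007 + 53*f) = 4028 + 212*f)
A = 459 (A = 6 - (-5 + 16*(-28)) = 6 - (-5 - 448) = 6 - 1*(-453) = 6 + 453 = 459)
(815 + V(-27, -22))*(3337 + A) = (815 + (4028 + 212*(-27)))*(3337 + 459) = (815 + (4028 - 5724))*3796 = (815 - 1696)*3796 = -881*3796 = -3344276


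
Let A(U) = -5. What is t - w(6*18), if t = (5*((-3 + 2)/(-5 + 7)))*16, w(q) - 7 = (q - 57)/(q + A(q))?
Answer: -4892/103 ≈ -47.495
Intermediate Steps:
w(q) = 7 + (-57 + q)/(-5 + q) (w(q) = 7 + (q - 57)/(q - 5) = 7 + (-57 + q)/(-5 + q))
t = -40 (t = (5*(-1/2))*16 = -5/2*16 = -40)
t - w(6*18) = -40 - 4*(-23 + 2*(6*18))/(-5 + 6*18) = -40 - 4*(-23 + 2*108)/(-5 + 108) = -40 - 4*(-23 + 216)/103 = -40 - 4*193/103 = -40 - 1*772/103 = -40 - 772/103 = -4892/103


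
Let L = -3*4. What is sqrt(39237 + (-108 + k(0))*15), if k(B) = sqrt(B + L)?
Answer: sqrt(37617 + 30*I*sqrt(3)) ≈ 193.95 + 0.134*I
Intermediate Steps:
L = -12
k(B) = sqrt(-12 + B) (k(B) = sqrt(B - 12) = sqrt(-12 + B))
sqrt(39237 + (-108 + k(0))*15) = sqrt(39237 + (-108 + sqrt(-12 + 0))*15) = sqrt(39237 + (-108 + sqrt(-12))*15) = sqrt(39237 + (-108 + 2*I*sqrt(3))*15) = sqrt(39237 + (-1620 + 30*I*sqrt(3))) = sqrt(37617 + 30*I*sqrt(3))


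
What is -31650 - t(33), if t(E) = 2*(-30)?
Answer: -31590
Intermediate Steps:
t(E) = -60
-31650 - t(33) = -31650 - 1*(-60) = -31650 + 60 = -31590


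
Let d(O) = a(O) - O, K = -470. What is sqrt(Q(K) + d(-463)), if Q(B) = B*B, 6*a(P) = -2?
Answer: 2*sqrt(498066)/3 ≈ 470.49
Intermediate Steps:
a(P) = -1/3 (a(P) = (1/6)*(-2) = -1/3)
d(O) = -1/3 - O
Q(B) = B**2
sqrt(Q(K) + d(-463)) = sqrt((-470)**2 + (-1/3 - 1*(-463))) = sqrt(220900 + (-1/3 + 463)) = sqrt(220900 + 1388/3) = sqrt(664088/3) = 2*sqrt(498066)/3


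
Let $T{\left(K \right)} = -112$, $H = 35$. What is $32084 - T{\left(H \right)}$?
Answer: $32196$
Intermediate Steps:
$32084 - T{\left(H \right)} = 32084 - -112 = 32084 + 112 = 32196$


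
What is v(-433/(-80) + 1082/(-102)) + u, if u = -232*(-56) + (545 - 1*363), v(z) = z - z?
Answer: 13174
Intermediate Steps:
v(z) = 0
u = 13174 (u = 12992 + (545 - 363) = 12992 + 182 = 13174)
v(-433/(-80) + 1082/(-102)) + u = 0 + 13174 = 13174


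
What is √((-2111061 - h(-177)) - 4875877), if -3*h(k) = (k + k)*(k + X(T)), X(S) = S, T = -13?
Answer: 11*I*√57558 ≈ 2639.0*I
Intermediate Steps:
h(k) = -2*k*(-13 + k)/3 (h(k) = -(k + k)*(k - 13)/3 = -2*k*(-13 + k)/3)
√((-2111061 - h(-177)) - 4875877) = √((-2111061 - 2*(-177)*(13 - 1*(-177))/3) - 4875877) = √((-2111061 - 2*(-177)*(13 + 177)/3) - 4875877) = √((-2111061 - 2*(-177)*190/3) - 4875877) = √((-2111061 - 1*(-22420)) - 4875877) = √((-2111061 + 22420) - 4875877) = √(-2088641 - 4875877) = √(-6964518) = 11*I*√57558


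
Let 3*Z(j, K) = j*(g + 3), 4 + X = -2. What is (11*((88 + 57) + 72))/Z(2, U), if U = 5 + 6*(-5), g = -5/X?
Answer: 21483/23 ≈ 934.04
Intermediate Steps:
X = -6 (X = -4 - 2 = -6)
g = ⅚ (g = -5/(-6) = -5*(-⅙) = ⅚ ≈ 0.83333)
U = -25 (U = 5 - 30 = -25)
Z(j, K) = 23*j/18 (Z(j, K) = (j*(⅚ + 3))/3 = (j*(23/6))/3 = (23*j/6)/3 = 23*j/18)
(11*((88 + 57) + 72))/Z(2, U) = (11*((88 + 57) + 72))/(((23/18)*2)) = (11*(145 + 72))/(23/9) = (11*217)*(9/23) = 2387*(9/23) = 21483/23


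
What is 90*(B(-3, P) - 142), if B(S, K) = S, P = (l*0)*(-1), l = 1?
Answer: -13050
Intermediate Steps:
P = 0 (P = (1*0)*(-1) = 0*(-1) = 0)
90*(B(-3, P) - 142) = 90*(-3 - 142) = 90*(-145) = -13050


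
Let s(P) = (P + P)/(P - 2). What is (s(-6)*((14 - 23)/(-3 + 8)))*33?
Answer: -891/10 ≈ -89.100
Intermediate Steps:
s(P) = 2*P/(-2 + P) (s(P) = (2*P)/(-2 + P) = 2*P/(-2 + P))
(s(-6)*((14 - 23)/(-3 + 8)))*33 = ((2*(-6)/(-2 - 6))*((14 - 23)/(-3 + 8)))*33 = ((2*(-6)/(-8))*(-9/5))*33 = ((2*(-6)*(-⅛))*(-9*⅕))*33 = ((3/2)*(-9/5))*33 = -27/10*33 = -891/10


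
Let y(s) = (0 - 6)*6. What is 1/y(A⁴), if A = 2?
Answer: -1/36 ≈ -0.027778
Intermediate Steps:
y(s) = -36 (y(s) = -6*6 = -36)
1/y(A⁴) = 1/(-36) = -1/36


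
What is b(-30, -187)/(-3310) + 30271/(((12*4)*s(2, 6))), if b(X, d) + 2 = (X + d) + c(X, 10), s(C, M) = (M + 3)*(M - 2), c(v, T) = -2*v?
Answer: 50235881/2859840 ≈ 17.566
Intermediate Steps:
s(C, M) = (-2 + M)*(3 + M) (s(C, M) = (3 + M)*(-2 + M) = (-2 + M)*(3 + M))
b(X, d) = -2 + d - X (b(X, d) = -2 + ((X + d) - 2*X) = -2 + (d - X) = -2 + d - X)
b(-30, -187)/(-3310) + 30271/(((12*4)*s(2, 6))) = (-2 - 187 - 1*(-30))/(-3310) + 30271/(((12*4)*(-6 + 6 + 6**2))) = (-2 - 187 + 30)*(-1/3310) + 30271/((48*(-6 + 6 + 36))) = -159*(-1/3310) + 30271/((48*36)) = 159/3310 + 30271/1728 = 50235881/2859840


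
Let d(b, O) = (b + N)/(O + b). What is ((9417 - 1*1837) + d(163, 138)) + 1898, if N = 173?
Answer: 407602/43 ≈ 9479.1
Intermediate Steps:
d(b, O) = (173 + b)/(O + b) (d(b, O) = (b + 173)/(O + b) = (173 + b)/(O + b))
((9417 - 1*1837) + d(163, 138)) + 1898 = ((9417 - 1*1837) + (173 + 163)/(138 + 163)) + 1898 = ((9417 - 1837) + 336/301) + 1898 = (7580 + (1/301)*336) + 1898 = (7580 + 48/43) + 1898 = 325988/43 + 1898 = 407602/43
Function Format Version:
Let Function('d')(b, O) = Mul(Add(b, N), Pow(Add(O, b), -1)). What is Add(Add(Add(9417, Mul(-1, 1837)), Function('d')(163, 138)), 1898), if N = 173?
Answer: Rational(407602, 43) ≈ 9479.1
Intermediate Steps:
Function('d')(b, O) = Mul(Pow(Add(O, b), -1), Add(173, b)) (Function('d')(b, O) = Mul(Add(b, 173), Pow(Add(O, b), -1)) = Mul(Add(173, b), Pow(Add(O, b), -1)) = Mul(Pow(Add(O, b), -1), Add(173, b)))
Add(Add(Add(9417, Mul(-1, 1837)), Function('d')(163, 138)), 1898) = Add(Add(Add(9417, Mul(-1, 1837)), Mul(Pow(Add(138, 163), -1), Add(173, 163))), 1898) = Add(Add(Add(9417, -1837), Mul(Pow(301, -1), 336)), 1898) = Add(Add(7580, Mul(Rational(1, 301), 336)), 1898) = Add(Add(7580, Rational(48, 43)), 1898) = Add(Rational(325988, 43), 1898) = Rational(407602, 43)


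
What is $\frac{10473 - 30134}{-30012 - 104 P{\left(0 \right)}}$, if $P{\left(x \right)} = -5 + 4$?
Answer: $\frac{19661}{29908} \approx 0.65738$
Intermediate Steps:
$P{\left(x \right)} = -1$
$\frac{10473 - 30134}{-30012 - 104 P{\left(0 \right)}} = \frac{10473 - 30134}{-30012 - -104} = - \frac{19661}{-30012 + 104} = - \frac{19661}{-29908} = \left(-19661\right) \left(- \frac{1}{29908}\right) = \frac{19661}{29908}$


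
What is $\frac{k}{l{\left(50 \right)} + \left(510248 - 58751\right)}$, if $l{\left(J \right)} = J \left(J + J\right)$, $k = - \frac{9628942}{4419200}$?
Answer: $- \frac{4814471}{1008675771200} \approx -4.7731 \cdot 10^{-6}$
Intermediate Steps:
$k = - \frac{4814471}{2209600}$ ($k = \left(-9628942\right) \frac{1}{4419200} = - \frac{4814471}{2209600} \approx -2.1789$)
$l{\left(J \right)} = 2 J^{2}$ ($l{\left(J \right)} = J 2 J = 2 J^{2}$)
$\frac{k}{l{\left(50 \right)} + \left(510248 - 58751\right)} = - \frac{4814471}{2209600 \left(2 \cdot 50^{2} + \left(510248 - 58751\right)\right)} = - \frac{4814471}{2209600 \left(2 \cdot 2500 + \left(510248 - 58751\right)\right)} = - \frac{4814471}{2209600 \left(5000 + 451497\right)} = - \frac{4814471}{2209600 \cdot 456497} = \left(- \frac{4814471}{2209600}\right) \frac{1}{456497} = - \frac{4814471}{1008675771200}$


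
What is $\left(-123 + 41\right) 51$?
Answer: $-4182$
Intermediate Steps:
$\left(-123 + 41\right) 51 = \left(-82\right) 51 = -4182$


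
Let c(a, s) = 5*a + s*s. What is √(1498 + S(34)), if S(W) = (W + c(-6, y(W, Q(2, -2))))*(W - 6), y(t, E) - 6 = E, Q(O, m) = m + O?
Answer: √2618 ≈ 51.166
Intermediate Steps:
Q(O, m) = O + m
y(t, E) = 6 + E
c(a, s) = s² + 5*a (c(a, s) = 5*a + s² = s² + 5*a)
S(W) = (-6 + W)*(6 + W) (S(W) = (W + ((6 + (2 - 2))² + 5*(-6)))*(W - 6) = (W + ((6 + 0)² - 30))*(-6 + W) = (W + (6² - 30))*(-6 + W) = (W + (36 - 30))*(-6 + W) = (W + 6)*(-6 + W) = (6 + W)*(-6 + W) = (-6 + W)*(6 + W))
√(1498 + S(34)) = √(1498 + (-36 + 34²)) = √(1498 + (-36 + 1156)) = √(1498 + 1120) = √2618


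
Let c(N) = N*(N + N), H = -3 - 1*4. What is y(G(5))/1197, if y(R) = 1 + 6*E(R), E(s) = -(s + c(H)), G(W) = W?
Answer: -617/1197 ≈ -0.51546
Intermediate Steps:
H = -7 (H = -3 - 4 = -7)
c(N) = 2*N**2 (c(N) = N*(2*N) = 2*N**2)
E(s) = -98 - s (E(s) = -(s + 2*(-7)**2) = -(s + 2*49) = -(s + 98) = -(98 + s) = -98 - s)
y(R) = -587 - 6*R (y(R) = 1 + 6*(-98 - R) = 1 + (-588 - 6*R) = -587 - 6*R)
y(G(5))/1197 = (-587 - 6*5)/1197 = (-587 - 30)/1197 = (1/1197)*(-617) = -617/1197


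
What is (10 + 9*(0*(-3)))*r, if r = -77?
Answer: -770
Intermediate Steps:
(10 + 9*(0*(-3)))*r = (10 + 9*(0*(-3)))*(-77) = (10 + 9*0)*(-77) = (10 + 0)*(-77) = 10*(-77) = -770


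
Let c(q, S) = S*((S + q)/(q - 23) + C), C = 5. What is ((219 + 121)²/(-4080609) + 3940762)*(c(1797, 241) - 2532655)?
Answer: -36103612473588185489518/3619500183 ≈ -9.9747e+12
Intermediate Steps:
c(q, S) = S*(5 + (S + q)/(-23 + q)) (c(q, S) = S*((S + q)/(q - 23) + 5) = S*((S + q)/(-23 + q) + 5) = S*(5 + (S + q)/(-23 + q)))
((219 + 121)²/(-4080609) + 3940762)*(c(1797, 241) - 2532655) = ((219 + 121)²/(-4080609) + 3940762)*(241*(-115 + 241 + 6*1797)/(-23 + 1797) - 2532655) = (340²*(-1/4080609) + 3940762)*(241*(-115 + 241 + 10782)/1774 - 2532655) = (115600*(-1/4080609) + 3940762)*(241*(1/1774)*10908 - 2532655) = (-115600/4080609 + 3940762)*(1314414/887 - 2532655) = (16080708768458/4080609)*(-2245150571/887) = -36103612473588185489518/3619500183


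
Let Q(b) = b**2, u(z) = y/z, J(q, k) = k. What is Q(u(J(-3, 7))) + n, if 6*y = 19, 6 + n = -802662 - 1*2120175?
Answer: -5155894691/1764 ≈ -2.9228e+6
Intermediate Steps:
n = -2922843 (n = -6 + (-802662 - 1*2120175) = -6 + (-802662 - 2120175) = -6 - 2922837 = -2922843)
y = 19/6 (y = (1/6)*19 = 19/6 ≈ 3.1667)
u(z) = 19/(6*z)
Q(u(J(-3, 7))) + n = ((19/6)/7)**2 - 2922843 = ((19/6)*(1/7))**2 - 2922843 = (19/42)**2 - 2922843 = 361/1764 - 2922843 = -5155894691/1764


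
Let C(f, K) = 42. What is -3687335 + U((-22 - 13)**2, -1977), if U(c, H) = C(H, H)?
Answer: -3687293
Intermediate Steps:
U(c, H) = 42
-3687335 + U((-22 - 13)**2, -1977) = -3687335 + 42 = -3687293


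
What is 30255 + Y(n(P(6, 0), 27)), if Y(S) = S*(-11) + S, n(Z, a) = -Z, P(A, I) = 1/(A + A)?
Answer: 181535/6 ≈ 30256.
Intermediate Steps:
P(A, I) = 1/(2*A)
Y(S) = -10*S (Y(S) = -11*S + S = -10*S)
30255 + Y(n(P(6, 0), 27)) = 30255 - (-10)*(½)/6 = 30255 - (-10)*(½)*(⅙) = 30255 - (-10)/12 = 30255 - 10*(-1/12) = 30255 + ⅚ = 181535/6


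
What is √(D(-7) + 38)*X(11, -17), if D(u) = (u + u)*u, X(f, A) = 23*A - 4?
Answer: -790*√34 ≈ -4606.5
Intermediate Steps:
X(f, A) = -4 + 23*A
D(u) = 2*u² (D(u) = (2*u)*u = 2*u²)
√(D(-7) + 38)*X(11, -17) = √(2*(-7)² + 38)*(-4 + 23*(-17)) = √(2*49 + 38)*(-4 - 391) = √(98 + 38)*(-395) = √136*(-395) = (2*√34)*(-395) = -790*√34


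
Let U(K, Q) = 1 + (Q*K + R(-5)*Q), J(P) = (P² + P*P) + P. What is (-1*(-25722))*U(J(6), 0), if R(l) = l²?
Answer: 25722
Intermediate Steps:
J(P) = P + 2*P² (J(P) = (P² + P²) + P = 2*P² + P = P + 2*P²)
U(K, Q) = 1 + 25*Q + K*Q (U(K, Q) = 1 + (Q*K + (-5)²*Q) = 1 + (K*Q + 25*Q) = 1 + (25*Q + K*Q) = 1 + 25*Q + K*Q)
(-1*(-25722))*U(J(6), 0) = (-1*(-25722))*(1 + 25*0 + (6*(1 + 2*6))*0) = 25722*(1 + 0 + (6*(1 + 12))*0) = 25722*(1 + 0 + (6*13)*0) = 25722*(1 + 0 + 78*0) = 25722*(1 + 0 + 0) = 25722*1 = 25722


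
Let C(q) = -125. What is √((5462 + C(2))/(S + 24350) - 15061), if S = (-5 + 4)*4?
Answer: I*√8926942196074/24346 ≈ 122.72*I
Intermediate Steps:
S = -4 (S = -1*4 = -4)
√((5462 + C(2))/(S + 24350) - 15061) = √((5462 - 125)/(-4 + 24350) - 15061) = √(5337/24346 - 15061) = √(-366669769/24346) = I*√8926942196074/24346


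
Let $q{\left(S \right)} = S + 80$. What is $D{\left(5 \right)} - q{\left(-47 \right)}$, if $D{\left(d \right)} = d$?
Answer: $-28$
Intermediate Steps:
$q{\left(S \right)} = 80 + S$
$D{\left(5 \right)} - q{\left(-47 \right)} = 5 - \left(80 - 47\right) = 5 - 33 = -28$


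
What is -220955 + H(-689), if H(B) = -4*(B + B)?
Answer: -215443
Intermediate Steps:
H(B) = -8*B
-220955 + H(-689) = -220955 - 8*(-689) = -220955 + 5512 = -215443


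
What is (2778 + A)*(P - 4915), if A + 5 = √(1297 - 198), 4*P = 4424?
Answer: -10562357 - 3809*√1099 ≈ -1.0689e+7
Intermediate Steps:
P = 1106 (P = (¼)*4424 = 1106)
A = -5 + √1099 (A = -5 + √(1297 - 198) = -5 + √1099 ≈ 28.151)
(2778 + A)*(P - 4915) = (2778 + (-5 + √1099))*(1106 - 4915) = (2773 + √1099)*(-3809) = -10562357 - 3809*√1099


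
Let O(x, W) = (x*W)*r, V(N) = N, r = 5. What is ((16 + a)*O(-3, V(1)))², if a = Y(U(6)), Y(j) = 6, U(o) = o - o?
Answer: 108900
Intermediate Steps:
U(o) = 0
a = 6
O(x, W) = 5*W*x (O(x, W) = (x*W)*5 = (W*x)*5 = 5*W*x)
((16 + a)*O(-3, V(1)))² = ((16 + 6)*(5*1*(-3)))² = (22*(-15))² = (-330)² = 108900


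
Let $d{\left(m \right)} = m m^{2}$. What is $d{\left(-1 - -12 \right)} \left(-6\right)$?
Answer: $-7986$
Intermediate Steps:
$d{\left(m \right)} = m^{3}$
$d{\left(-1 - -12 \right)} \left(-6\right) = \left(-1 - -12\right)^{3} \left(-6\right) = \left(-1 + 12\right)^{3} \left(-6\right) = 11^{3} \left(-6\right) = 1331 \left(-6\right) = -7986$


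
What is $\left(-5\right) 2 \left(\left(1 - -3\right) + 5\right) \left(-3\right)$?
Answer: $270$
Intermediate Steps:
$\left(-5\right) 2 \left(\left(1 - -3\right) + 5\right) \left(-3\right) = - 10 \left(\left(1 + 3\right) + 5\right) \left(-3\right) = - 10 \left(4 + 5\right) \left(-3\right) = - 10 \cdot 9 \left(-3\right) = \left(-10\right) \left(-27\right) = 270$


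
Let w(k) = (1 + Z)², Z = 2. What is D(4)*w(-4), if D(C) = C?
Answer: 36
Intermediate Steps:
w(k) = 9 (w(k) = (1 + 2)² = 3² = 9)
D(4)*w(-4) = 4*9 = 36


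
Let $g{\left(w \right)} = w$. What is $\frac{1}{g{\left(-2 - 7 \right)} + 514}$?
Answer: $\frac{1}{505} \approx 0.0019802$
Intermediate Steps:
$\frac{1}{g{\left(-2 - 7 \right)} + 514} = \frac{1}{\left(-2 - 7\right) + 514} = \frac{1}{-9 + 514} = \frac{1}{505}$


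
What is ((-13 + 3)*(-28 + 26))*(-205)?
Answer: -4100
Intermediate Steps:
((-13 + 3)*(-28 + 26))*(-205) = -10*(-2)*(-205) = 20*(-205) = -4100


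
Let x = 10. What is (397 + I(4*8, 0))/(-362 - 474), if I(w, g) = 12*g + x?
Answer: -37/76 ≈ -0.48684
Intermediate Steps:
I(w, g) = 10 + 12*g (I(w, g) = 12*g + 10 = 10 + 12*g)
(397 + I(4*8, 0))/(-362 - 474) = (397 + (10 + 12*0))/(-362 - 474) = (397 + (10 + 0))/(-836) = (397 + 10)*(-1/836) = 407*(-1/836) = -37/76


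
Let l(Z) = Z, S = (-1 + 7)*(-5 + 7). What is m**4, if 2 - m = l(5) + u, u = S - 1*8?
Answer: 2401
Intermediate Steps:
S = 12 (S = 6*2 = 12)
u = 4 (u = 12 - 1*8 = 12 - 8 = 4)
m = -7 (m = 2 - (5 + 4) = 2 - 1*9 = 2 - 9 = -7)
m**4 = (-7)**4 = 2401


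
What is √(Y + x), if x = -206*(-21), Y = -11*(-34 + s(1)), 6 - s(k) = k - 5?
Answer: 3*√510 ≈ 67.750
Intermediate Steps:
s(k) = 11 - k (s(k) = 6 - (k - 5) = 6 - (-5 + k) = 6 + (5 - k) = 11 - k)
Y = 264 (Y = -11*(-34 + (11 - 1*1)) = -11*(-34 + (11 - 1)) = -11*(-34 + 10) = -11*(-24) = 264)
x = 4326
√(Y + x) = √(264 + 4326) = √4590 = 3*√510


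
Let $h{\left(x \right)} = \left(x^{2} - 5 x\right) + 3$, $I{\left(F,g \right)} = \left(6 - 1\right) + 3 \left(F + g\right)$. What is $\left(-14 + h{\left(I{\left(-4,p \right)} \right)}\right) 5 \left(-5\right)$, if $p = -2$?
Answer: $-5575$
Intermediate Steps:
$I{\left(F,g \right)} = 5 + 3 F + 3 g$ ($I{\left(F,g \right)} = 5 + \left(3 F + 3 g\right) = 5 + 3 F + 3 g$)
$h{\left(x \right)} = 3 + x^{2} - 5 x$
$\left(-14 + h{\left(I{\left(-4,p \right)} \right)}\right) 5 \left(-5\right) = \left(-14 + \left(3 + \left(5 + 3 \left(-4\right) + 3 \left(-2\right)\right)^{2} - 5 \left(5 + 3 \left(-4\right) + 3 \left(-2\right)\right)\right)\right) 5 \left(-5\right) = \left(-14 + \left(3 + \left(5 - 12 - 6\right)^{2} - 5 \left(5 - 12 - 6\right)\right)\right) \left(-25\right) = \left(-14 + \left(3 + \left(-13\right)^{2} - -65\right)\right) \left(-25\right) = \left(-14 + \left(3 + 169 + 65\right)\right) \left(-25\right) = \left(-14 + 237\right) \left(-25\right) = 223 \left(-25\right) = -5575$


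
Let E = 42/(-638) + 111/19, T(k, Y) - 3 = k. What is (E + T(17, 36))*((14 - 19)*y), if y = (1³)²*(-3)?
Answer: 2343450/6061 ≈ 386.64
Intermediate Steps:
T(k, Y) = 3 + k
y = -3 (y = 1²*(-3) = 1*(-3) = -3)
E = 35010/6061 (E = 42*(-1/638) + 111*(1/19) = -21/319 + 111/19 = 35010/6061 ≈ 5.7763)
(E + T(17, 36))*((14 - 19)*y) = (35010/6061 + (3 + 17))*((14 - 19)*(-3)) = (35010/6061 + 20)*(-5*(-3)) = (156230/6061)*15 = 2343450/6061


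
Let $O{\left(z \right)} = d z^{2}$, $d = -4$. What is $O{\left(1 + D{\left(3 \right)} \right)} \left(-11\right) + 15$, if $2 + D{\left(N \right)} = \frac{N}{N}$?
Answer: $15$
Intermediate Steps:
$D{\left(N \right)} = -1$ ($D{\left(N \right)} = -2 + \frac{N}{N} = -2 + 1 = -1$)
$O{\left(z \right)} = - 4 z^{2}$
$O{\left(1 + D{\left(3 \right)} \right)} \left(-11\right) + 15 = - 4 \left(1 - 1\right)^{2} \left(-11\right) + 15 = - 4 \cdot 0^{2} \left(-11\right) + 15 = \left(-4\right) 0 \left(-11\right) + 15 = 0 \left(-11\right) + 15 = 0 + 15 = 15$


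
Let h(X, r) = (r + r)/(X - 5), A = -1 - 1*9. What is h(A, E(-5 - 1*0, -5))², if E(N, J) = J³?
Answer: 2500/9 ≈ 277.78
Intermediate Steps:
A = -10 (A = -1 - 9 = -10)
h(X, r) = 2*r/(-5 + X) (h(X, r) = (2*r)/(-5 + X) = 2*r/(-5 + X))
h(A, E(-5 - 1*0, -5))² = (2*(-5)³/(-5 - 10))² = (2*(-125)/(-15))² = (2*(-125)*(-1/15))² = (50/3)² = 2500/9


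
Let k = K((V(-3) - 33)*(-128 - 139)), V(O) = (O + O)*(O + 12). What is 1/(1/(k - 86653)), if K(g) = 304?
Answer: -86349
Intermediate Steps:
V(O) = 2*O*(12 + O) (V(O) = (2*O)*(12 + O) = 2*O*(12 + O))
k = 304
1/(1/(k - 86653)) = 1/(1/(304 - 86653)) = 1/(1/(-86349)) = 1/(-1/86349) = -86349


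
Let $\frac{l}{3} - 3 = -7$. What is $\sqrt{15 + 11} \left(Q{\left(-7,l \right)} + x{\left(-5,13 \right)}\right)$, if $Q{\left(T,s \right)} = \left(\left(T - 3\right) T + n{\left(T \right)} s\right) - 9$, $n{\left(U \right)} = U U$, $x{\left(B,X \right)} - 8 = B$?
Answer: $- 524 \sqrt{26} \approx -2671.9$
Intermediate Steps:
$x{\left(B,X \right)} = 8 + B$
$l = -12$ ($l = 9 + 3 \left(-7\right) = 9 - 21 = -12$)
$n{\left(U \right)} = U^{2}$
$Q{\left(T,s \right)} = -9 + T \left(-3 + T\right) + s T^{2}$ ($Q{\left(T,s \right)} = \left(\left(T - 3\right) T + T^{2} s\right) - 9 = \left(\left(T - 3\right) T + s T^{2}\right) - 9 = \left(\left(-3 + T\right) T + s T^{2}\right) - 9 = \left(T \left(-3 + T\right) + s T^{2}\right) - 9 = -9 + T \left(-3 + T\right) + s T^{2}$)
$\sqrt{15 + 11} \left(Q{\left(-7,l \right)} + x{\left(-5,13 \right)}\right) = \sqrt{15 + 11} \left(\left(-9 + \left(-7\right)^{2} - -21 - 12 \left(-7\right)^{2}\right) + \left(8 - 5\right)\right) = \sqrt{26} \left(\left(-9 + 49 + 21 - 588\right) + 3\right) = \sqrt{26} \left(-527 + 3\right) = \sqrt{26} \left(-524\right) = - 524 \sqrt{26}$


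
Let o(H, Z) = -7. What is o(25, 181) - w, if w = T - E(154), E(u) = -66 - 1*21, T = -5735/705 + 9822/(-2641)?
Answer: -30589685/372381 ≈ -82.146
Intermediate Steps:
T = -4414129/372381 (T = -5735*1/705 + 9822*(-1/2641) = -1147/141 - 9822/2641 = -4414129/372381 ≈ -11.854)
E(u) = -87 (E(u) = -66 - 21 = -87)
w = 27983018/372381 (w = -4414129/372381 - 1*(-87) = -4414129/372381 + 87 = 27983018/372381 ≈ 75.146)
o(25, 181) - w = -7 - 1*27983018/372381 = -7 - 27983018/372381 = -30589685/372381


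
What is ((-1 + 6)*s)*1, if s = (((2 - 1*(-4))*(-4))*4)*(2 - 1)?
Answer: -480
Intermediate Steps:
s = -96 (s = (((2 + 4)*(-4))*4)*1 = ((6*(-4))*4)*1 = -24*4*1 = -96*1 = -96)
((-1 + 6)*s)*1 = ((-1 + 6)*(-96))*1 = (5*(-96))*1 = -480*1 = -480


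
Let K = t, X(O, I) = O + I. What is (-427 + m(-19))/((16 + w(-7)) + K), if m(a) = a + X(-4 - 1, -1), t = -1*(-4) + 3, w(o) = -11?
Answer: -113/3 ≈ -37.667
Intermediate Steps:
X(O, I) = I + O
t = 7 (t = 4 + 3 = 7)
K = 7
m(a) = -6 + a (m(a) = a + (-1 + (-4 - 1)) = a + (-1 - 5) = a - 6 = -6 + a)
(-427 + m(-19))/((16 + w(-7)) + K) = (-427 + (-6 - 19))/((16 - 11) + 7) = (-427 - 25)/(5 + 7) = -452/12 = -452*1/12 = -113/3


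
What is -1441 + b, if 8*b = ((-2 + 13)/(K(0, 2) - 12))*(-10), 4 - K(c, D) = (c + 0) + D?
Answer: -11517/8 ≈ -1439.6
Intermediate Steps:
K(c, D) = 4 - D - c (K(c, D) = 4 - ((c + 0) + D) = 4 - (c + D) = 4 - (D + c) = 4 + (-D - c) = 4 - D - c)
b = 11/8 (b = (((-2 + 13)/((4 - 1*2 - 1*0) - 12))*(-10))/8 = ((11/((4 - 2 + 0) - 12))*(-10))/8 = ((11/(2 - 12))*(-10))/8 = ((11/(-10))*(-10))/8 = ((11*(-⅒))*(-10))/8 = (-11/10*(-10))/8 = (⅛)*11 = 11/8 ≈ 1.3750)
-1441 + b = -1441 + 11/8 = -11517/8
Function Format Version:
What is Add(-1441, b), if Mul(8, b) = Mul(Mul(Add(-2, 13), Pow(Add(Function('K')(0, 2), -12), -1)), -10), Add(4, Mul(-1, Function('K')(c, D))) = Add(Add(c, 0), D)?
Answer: Rational(-11517, 8) ≈ -1439.6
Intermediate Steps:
Function('K')(c, D) = Add(4, Mul(-1, D), Mul(-1, c)) (Function('K')(c, D) = Add(4, Mul(-1, Add(Add(c, 0), D))) = Add(4, Mul(-1, Add(c, D))) = Add(4, Mul(-1, Add(D, c))) = Add(4, Add(Mul(-1, D), Mul(-1, c))) = Add(4, Mul(-1, D), Mul(-1, c)))
b = Rational(11, 8) (b = Mul(Rational(1, 8), Mul(Mul(Add(-2, 13), Pow(Add(Add(4, Mul(-1, 2), Mul(-1, 0)), -12), -1)), -10)) = Mul(Rational(1, 8), Mul(Mul(11, Pow(Add(Add(4, -2, 0), -12), -1)), -10)) = Mul(Rational(1, 8), Mul(Mul(11, Pow(Add(2, -12), -1)), -10)) = Mul(Rational(1, 8), Mul(Mul(11, Pow(-10, -1)), -10)) = Mul(Rational(1, 8), Mul(Mul(11, Rational(-1, 10)), -10)) = Mul(Rational(1, 8), Mul(Rational(-11, 10), -10)) = Mul(Rational(1, 8), 11) = Rational(11, 8) ≈ 1.3750)
Add(-1441, b) = Add(-1441, Rational(11, 8)) = Rational(-11517, 8)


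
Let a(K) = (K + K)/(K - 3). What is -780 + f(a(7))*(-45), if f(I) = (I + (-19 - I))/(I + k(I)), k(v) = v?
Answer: -4605/7 ≈ -657.86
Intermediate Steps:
a(K) = 2*K/(-3 + K) (a(K) = (2*K)/(-3 + K) = 2*K/(-3 + K))
f(I) = -19/(2*I) (f(I) = (I + (-19 - I))/(I + I) = -19*1/(2*I) = -19/(2*I))
-780 + f(a(7))*(-45) = -780 - 19/(2*(2*7/(-3 + 7)))*(-45) = -780 - 19/(2*(2*7/4))*(-45) = -780 - 19/(2*(2*7*(¼)))*(-45) = -780 - 19/(2*7/2)*(-45) = -780 - 19/2*2/7*(-45) = -780 - 19/7*(-45) = -780 + 855/7 = -4605/7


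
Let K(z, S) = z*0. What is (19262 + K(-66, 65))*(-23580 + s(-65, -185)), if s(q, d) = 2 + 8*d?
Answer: -482667196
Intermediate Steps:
K(z, S) = 0
(19262 + K(-66, 65))*(-23580 + s(-65, -185)) = (19262 + 0)*(-23580 + (2 + 8*(-185))) = 19262*(-23580 + (2 - 1480)) = 19262*(-23580 - 1478) = 19262*(-25058) = -482667196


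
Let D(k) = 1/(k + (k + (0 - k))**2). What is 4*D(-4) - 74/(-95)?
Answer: -21/95 ≈ -0.22105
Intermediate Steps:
D(k) = 1/k (D(k) = 1/(k + (k - k)**2) = 1/(k + 0**2) = 1/(k + 0) = 1/k)
4*D(-4) - 74/(-95) = 4/(-4) - 74/(-95) = 4*(-1/4) - 74*(-1/95) = -1 + 74/95 = -21/95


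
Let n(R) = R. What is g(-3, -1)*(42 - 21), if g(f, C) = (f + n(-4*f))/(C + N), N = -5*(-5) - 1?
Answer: 189/23 ≈ 8.2174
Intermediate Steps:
N = 24 (N = 25 - 1 = 24)
g(f, C) = -3*f/(24 + C) (g(f, C) = (f - 4*f)/(C + 24) = (-3*f)/(24 + C) = -3*f/(24 + C))
g(-3, -1)*(42 - 21) = (-3*(-3)/(24 - 1))*(42 - 21) = -3*(-3)/23*21 = -3*(-3)*1/23*21 = (9/23)*21 = 189/23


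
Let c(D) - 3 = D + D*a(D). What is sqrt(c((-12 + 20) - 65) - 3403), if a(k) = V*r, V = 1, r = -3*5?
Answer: I*sqrt(2602) ≈ 51.01*I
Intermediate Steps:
r = -15
a(k) = -15 (a(k) = 1*(-15) = -15)
c(D) = 3 - 14*D (c(D) = 3 + (D + D*(-15)) = 3 + (D - 15*D) = 3 - 14*D)
sqrt(c((-12 + 20) - 65) - 3403) = sqrt((3 - 14*((-12 + 20) - 65)) - 3403) = sqrt((3 - 14*(8 - 65)) - 3403) = sqrt((3 - 14*(-57)) - 3403) = sqrt((3 + 798) - 3403) = sqrt(801 - 3403) = sqrt(-2602) = I*sqrt(2602)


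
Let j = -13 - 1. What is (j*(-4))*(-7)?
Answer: -392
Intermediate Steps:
j = -14
(j*(-4))*(-7) = -14*(-4)*(-7) = 56*(-7) = -392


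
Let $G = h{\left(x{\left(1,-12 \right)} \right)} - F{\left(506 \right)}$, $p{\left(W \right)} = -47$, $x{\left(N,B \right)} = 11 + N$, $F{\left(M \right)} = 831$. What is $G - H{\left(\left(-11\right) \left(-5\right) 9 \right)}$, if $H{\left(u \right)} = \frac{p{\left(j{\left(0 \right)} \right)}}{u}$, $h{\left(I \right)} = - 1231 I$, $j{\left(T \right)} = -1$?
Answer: $- \frac{7723438}{495} \approx -15603.0$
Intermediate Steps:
$G = -15603$ ($G = - 1231 \left(11 + 1\right) - 831 = \left(-1231\right) 12 - 831 = -14772 - 831 = -15603$)
$H{\left(u \right)} = - \frac{47}{u}$
$G - H{\left(\left(-11\right) \left(-5\right) 9 \right)} = -15603 - - \frac{47}{\left(-11\right) \left(-5\right) 9} = -15603 - - \frac{47}{55 \cdot 9} = -15603 - - \frac{47}{495} = -15603 + \frac{47}{495} = - \frac{7723438}{495}$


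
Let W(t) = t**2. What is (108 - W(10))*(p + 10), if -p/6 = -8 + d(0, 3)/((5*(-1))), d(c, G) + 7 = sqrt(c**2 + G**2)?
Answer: 2128/5 ≈ 425.60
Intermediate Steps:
d(c, G) = -7 + sqrt(G**2 + c**2) (d(c, G) = -7 + sqrt(c**2 + G**2) = -7 + sqrt(G**2 + c**2))
p = 216/5 (p = -6*(-8 + (-7 + sqrt(3**2 + 0**2))/((5*(-1)))) = -6*(-8 + (-7 + sqrt(9 + 0))/(-5)) = -6*(-8 + (-7 + sqrt(9))*(-1/5)) = -6*(-8 + (-7 + 3)*(-1/5)) = -6*(-8 - 4*(-1/5)) = -6*(-8 + 4/5) = -6*(-36/5) = 216/5 ≈ 43.200)
(108 - W(10))*(p + 10) = (108 - 1*10**2)*(216/5 + 10) = (108 - 1*100)*(266/5) = (108 - 100)*(266/5) = 8*(266/5) = 2128/5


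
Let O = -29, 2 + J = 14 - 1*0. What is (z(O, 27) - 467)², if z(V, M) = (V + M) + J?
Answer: 208849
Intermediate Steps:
J = 12 (J = -2 + (14 - 1*0) = -2 + (14 + 0) = -2 + 14 = 12)
z(V, M) = 12 + M + V (z(V, M) = (V + M) + 12 = (M + V) + 12 = 12 + M + V)
(z(O, 27) - 467)² = ((12 + 27 - 29) - 467)² = (10 - 467)² = (-457)² = 208849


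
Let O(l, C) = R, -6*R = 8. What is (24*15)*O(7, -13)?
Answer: -480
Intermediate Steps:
R = -4/3 (R = -⅙*8 = -4/3 ≈ -1.3333)
O(l, C) = -4/3
(24*15)*O(7, -13) = (24*15)*(-4/3) = 360*(-4/3) = -480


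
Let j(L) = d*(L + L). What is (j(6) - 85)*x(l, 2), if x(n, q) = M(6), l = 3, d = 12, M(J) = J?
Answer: 354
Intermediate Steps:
x(n, q) = 6
j(L) = 24*L (j(L) = 12*(L + L) = 12*(2*L) = 24*L)
(j(6) - 85)*x(l, 2) = (24*6 - 85)*6 = (144 - 85)*6 = 59*6 = 354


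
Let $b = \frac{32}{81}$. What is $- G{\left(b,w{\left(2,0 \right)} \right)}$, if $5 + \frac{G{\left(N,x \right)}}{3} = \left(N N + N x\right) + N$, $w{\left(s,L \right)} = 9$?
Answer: $\frac{5861}{2187} \approx 2.6799$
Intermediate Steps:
$b = \frac{32}{81}$ ($b = 32 \cdot \frac{1}{81} = \frac{32}{81} \approx 0.39506$)
$G{\left(N,x \right)} = -15 + 3 N + 3 N^{2} + 3 N x$ ($G{\left(N,x \right)} = -15 + 3 \left(\left(N N + N x\right) + N\right) = -15 + 3 \left(\left(N^{2} + N x\right) + N\right) = -15 + 3 \left(N + N^{2} + N x\right) = -15 + \left(3 N + 3 N^{2} + 3 N x\right) = -15 + 3 N + 3 N^{2} + 3 N x$)
$- G{\left(b,w{\left(2,0 \right)} \right)} = - (-15 + 3 \cdot \frac{32}{81} + 3 \left(\frac{32}{81}\right)^{2} + 3 \cdot \frac{32}{81} \cdot 9) = - (-15 + \frac{32}{27} + 3 \cdot \frac{1024}{6561} + \frac{32}{3}) = - (-15 + \frac{32}{27} + \frac{1024}{2187} + \frac{32}{3}) = \left(-1\right) \left(- \frac{5861}{2187}\right) = \frac{5861}{2187}$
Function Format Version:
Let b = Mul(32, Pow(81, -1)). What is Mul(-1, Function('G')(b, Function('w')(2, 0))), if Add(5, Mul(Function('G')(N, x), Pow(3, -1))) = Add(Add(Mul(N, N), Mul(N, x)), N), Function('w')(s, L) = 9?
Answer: Rational(5861, 2187) ≈ 2.6799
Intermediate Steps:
b = Rational(32, 81) (b = Mul(32, Rational(1, 81)) = Rational(32, 81) ≈ 0.39506)
Function('G')(N, x) = Add(-15, Mul(3, N), Mul(3, Pow(N, 2)), Mul(3, N, x)) (Function('G')(N, x) = Add(-15, Mul(3, Add(Add(Mul(N, N), Mul(N, x)), N))) = Add(-15, Mul(3, Add(Add(Pow(N, 2), Mul(N, x)), N))) = Add(-15, Mul(3, Add(N, Pow(N, 2), Mul(N, x)))) = Add(-15, Add(Mul(3, N), Mul(3, Pow(N, 2)), Mul(3, N, x))) = Add(-15, Mul(3, N), Mul(3, Pow(N, 2)), Mul(3, N, x)))
Mul(-1, Function('G')(b, Function('w')(2, 0))) = Mul(-1, Add(-15, Mul(3, Rational(32, 81)), Mul(3, Pow(Rational(32, 81), 2)), Mul(3, Rational(32, 81), 9))) = Mul(-1, Add(-15, Rational(32, 27), Mul(3, Rational(1024, 6561)), Rational(32, 3))) = Mul(-1, Add(-15, Rational(32, 27), Rational(1024, 2187), Rational(32, 3))) = Mul(-1, Rational(-5861, 2187)) = Rational(5861, 2187)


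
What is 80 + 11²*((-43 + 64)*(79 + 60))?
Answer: 353279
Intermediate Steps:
80 + 11²*((-43 + 64)*(79 + 60)) = 80 + 121*(21*139) = 80 + 121*2919 = 80 + 353199 = 353279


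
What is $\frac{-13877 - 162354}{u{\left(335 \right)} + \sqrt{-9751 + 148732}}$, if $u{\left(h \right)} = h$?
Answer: $\frac{59037385}{26756} - \frac{176231 \sqrt{138981}}{26756} \approx -248.98$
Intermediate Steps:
$\frac{-13877 - 162354}{u{\left(335 \right)} + \sqrt{-9751 + 148732}} = \frac{-13877 - 162354}{335 + \sqrt{-9751 + 148732}} = - \frac{176231}{335 + \sqrt{138981}}$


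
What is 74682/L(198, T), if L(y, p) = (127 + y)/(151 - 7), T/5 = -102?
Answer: 10754208/325 ≈ 33090.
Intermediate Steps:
T = -510 (T = 5*(-102) = -510)
L(y, p) = 127/144 + y/144 (L(y, p) = (127 + y)/144 = (127 + y)*(1/144) = 127/144 + y/144)
74682/L(198, T) = 74682/(127/144 + (1/144)*198) = 74682/(127/144 + 11/8) = 74682/(325/144) = 74682*(144/325) = 10754208/325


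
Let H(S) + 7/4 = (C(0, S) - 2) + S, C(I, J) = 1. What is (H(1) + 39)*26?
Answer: 1937/2 ≈ 968.50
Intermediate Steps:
H(S) = -11/4 + S (H(S) = -7/4 + ((1 - 2) + S) = -7/4 + (-1 + S) = -11/4 + S)
(H(1) + 39)*26 = ((-11/4 + 1) + 39)*26 = (-7/4 + 39)*26 = (149/4)*26 = 1937/2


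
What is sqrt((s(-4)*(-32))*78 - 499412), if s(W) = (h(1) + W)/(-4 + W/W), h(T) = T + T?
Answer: 2*I*sqrt(125269) ≈ 707.87*I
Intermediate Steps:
h(T) = 2*T
s(W) = -2/3 - W/3 (s(W) = (2*1 + W)/(-4 + W/W) = (2 + W)/(-4 + 1) = (2 + W)/(-3) = (2 + W)*(-1/3) = -2/3 - W/3)
sqrt((s(-4)*(-32))*78 - 499412) = sqrt(((-2/3 - 1/3*(-4))*(-32))*78 - 499412) = sqrt(((-2/3 + 4/3)*(-32))*78 - 499412) = sqrt(((2/3)*(-32))*78 - 499412) = sqrt(-64/3*78 - 499412) = sqrt(-1664 - 499412) = sqrt(-501076) = 2*I*sqrt(125269)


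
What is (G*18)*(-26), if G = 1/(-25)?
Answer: 468/25 ≈ 18.720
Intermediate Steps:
G = -1/25 ≈ -0.040000
(G*18)*(-26) = -1/25*18*(-26) = -18/25*(-26) = 468/25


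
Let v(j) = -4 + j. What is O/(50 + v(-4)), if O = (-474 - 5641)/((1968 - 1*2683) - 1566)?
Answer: 6115/95802 ≈ 0.063830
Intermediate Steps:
O = 6115/2281 (O = -6115/((1968 - 2683) - 1566) = -6115/(-715 - 1566) = -6115/(-2281) = -6115*(-1/2281) = 6115/2281 ≈ 2.6808)
O/(50 + v(-4)) = (6115/2281)/(50 + (-4 - 4)) = (6115/2281)/(50 - 8) = (6115/2281)/42 = (1/42)*(6115/2281) = 6115/95802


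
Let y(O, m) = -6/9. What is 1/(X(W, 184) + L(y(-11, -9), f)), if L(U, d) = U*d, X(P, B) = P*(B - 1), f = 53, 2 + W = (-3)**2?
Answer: 3/3737 ≈ 0.00080278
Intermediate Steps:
y(O, m) = -2/3 (y(O, m) = -6*1/9 = -2/3)
W = 7 (W = -2 + (-3)**2 = -2 + 9 = 7)
X(P, B) = P*(-1 + B)
1/(X(W, 184) + L(y(-11, -9), f)) = 1/(7*(-1 + 184) - 2/3*53) = 1/(7*183 - 106/3) = 1/(1281 - 106/3) = 1/(3737/3) = 3/3737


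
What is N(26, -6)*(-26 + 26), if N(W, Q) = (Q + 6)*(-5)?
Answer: 0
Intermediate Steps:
N(W, Q) = -30 - 5*Q (N(W, Q) = (6 + Q)*(-5) = -30 - 5*Q)
N(26, -6)*(-26 + 26) = (-30 - 5*(-6))*(-26 + 26) = (-30 + 30)*0 = 0*0 = 0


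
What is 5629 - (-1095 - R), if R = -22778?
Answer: -16054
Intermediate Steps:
5629 - (-1095 - R) = 5629 - (-1095 - 1*(-22778)) = 5629 - (-1095 + 22778) = 5629 - 1*21683 = 5629 - 21683 = -16054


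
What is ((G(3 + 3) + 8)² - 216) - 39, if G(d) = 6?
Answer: -59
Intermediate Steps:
((G(3 + 3) + 8)² - 216) - 39 = ((6 + 8)² - 216) - 39 = (14² - 216) - 39 = (196 - 216) - 39 = -20 - 39 = -59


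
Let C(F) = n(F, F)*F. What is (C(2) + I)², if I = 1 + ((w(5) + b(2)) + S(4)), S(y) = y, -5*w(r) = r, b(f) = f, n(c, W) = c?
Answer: 100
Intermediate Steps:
w(r) = -r/5
C(F) = F² (C(F) = F*F = F²)
I = 6 (I = 1 + ((-⅕*5 + 2) + 4) = 1 + ((-1 + 2) + 4) = 1 + (1 + 4) = 1 + 5 = 6)
(C(2) + I)² = (2² + 6)² = (4 + 6)² = 10² = 100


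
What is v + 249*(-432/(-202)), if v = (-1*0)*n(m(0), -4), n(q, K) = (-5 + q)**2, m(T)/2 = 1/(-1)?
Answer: 53784/101 ≈ 532.51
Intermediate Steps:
m(T) = -2 (m(T) = 2/(-1) = 2*(-1) = -2)
v = 0 (v = (-1*0)*(-5 - 2)**2 = 0*(-7)**2 = 0*49 = 0)
v + 249*(-432/(-202)) = 0 + 249*(-432/(-202)) = 0 + 249*(-432*(-1/202)) = 0 + 249*(216/101) = 0 + 53784/101 = 53784/101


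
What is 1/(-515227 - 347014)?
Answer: -1/862241 ≈ -1.1598e-6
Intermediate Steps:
1/(-515227 - 347014) = 1/(-862241) = -1/862241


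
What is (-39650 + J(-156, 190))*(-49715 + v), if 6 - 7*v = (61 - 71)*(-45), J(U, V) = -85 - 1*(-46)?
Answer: 13829592361/7 ≈ 1.9757e+9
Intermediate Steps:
J(U, V) = -39 (J(U, V) = -85 + 46 = -39)
v = -444/7 (v = 6/7 - (61 - 71)*(-45)/7 = 6/7 - (-10)*(-45)/7 = 6/7 - ⅐*450 = 6/7 - 450/7 = -444/7 ≈ -63.429)
(-39650 + J(-156, 190))*(-49715 + v) = (-39650 - 39)*(-49715 - 444/7) = -39689*(-348449/7) = 13829592361/7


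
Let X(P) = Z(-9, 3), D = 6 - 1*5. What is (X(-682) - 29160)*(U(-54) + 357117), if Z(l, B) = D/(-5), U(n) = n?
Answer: -52060142463/5 ≈ -1.0412e+10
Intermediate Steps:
D = 1 (D = 6 - 5 = 1)
Z(l, B) = -1/5 (Z(l, B) = 1/(-5) = 1*(-1/5) = -1/5)
X(P) = -1/5
(X(-682) - 29160)*(U(-54) + 357117) = (-1/5 - 29160)*(-54 + 357117) = -145801/5*357063 = -52060142463/5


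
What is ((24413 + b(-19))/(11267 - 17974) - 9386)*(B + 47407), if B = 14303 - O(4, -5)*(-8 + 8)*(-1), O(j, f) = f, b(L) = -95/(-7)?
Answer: -27203884653000/46949 ≈ -5.7943e+8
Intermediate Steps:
b(L) = 95/7 (b(L) = -95*(-⅐) = 95/7)
B = 14303 (B = 14303 - (-5)*(-8 + 8)*(-1) = 14303 - (-5)*0*(-1) = 14303 - (-5)*0 = 14303 - 1*0 = 14303 + 0 = 14303)
((24413 + b(-19))/(11267 - 17974) - 9386)*(B + 47407) = ((24413 + 95/7)/(11267 - 17974) - 9386)*(14303 + 47407) = ((170986/7)/(-6707) - 9386)*61710 = ((170986/7)*(-1/6707) - 9386)*61710 = (-170986/46949 - 9386)*61710 = -440834300/46949*61710 = -27203884653000/46949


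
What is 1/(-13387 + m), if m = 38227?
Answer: 1/24840 ≈ 4.0258e-5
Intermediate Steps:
1/(-13387 + m) = 1/(-13387 + 38227) = 1/24840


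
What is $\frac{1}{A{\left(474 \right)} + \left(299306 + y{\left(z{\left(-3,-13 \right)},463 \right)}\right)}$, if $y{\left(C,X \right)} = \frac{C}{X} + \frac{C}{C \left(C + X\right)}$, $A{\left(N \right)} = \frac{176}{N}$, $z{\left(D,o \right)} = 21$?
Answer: $\frac{53109804}{15896105234719} \approx 3.3411 \cdot 10^{-6}$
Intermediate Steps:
$y{\left(C,X \right)} = \frac{1}{C + X} + \frac{C}{X}$ ($y{\left(C,X \right)} = \frac{C}{X} + C \frac{1}{C \left(C + X\right)} = \frac{C}{X} + \frac{1}{C + X} = \frac{1}{C + X} + \frac{C}{X}$)
$\frac{1}{A{\left(474 \right)} + \left(299306 + y{\left(z{\left(-3,-13 \right)},463 \right)}\right)} = \frac{1}{\frac{176}{474} + \left(299306 + \frac{463 + 21^{2} + 21 \cdot 463}{463 \left(21 + 463\right)}\right)} = \frac{1}{176 \cdot \frac{1}{474} + \left(299306 + \frac{463 + 441 + 9723}{463 \cdot 484}\right)} = \frac{1}{\frac{88}{237} + \left(299306 + \frac{1}{463} \cdot \frac{1}{484} \cdot 10627\right)} = \frac{1}{\frac{88}{237} + \left(299306 + \frac{10627}{224092}\right)} = \frac{1}{\frac{88}{237} + \frac{67072090779}{224092}} = \frac{1}{\frac{15896105234719}{53109804}} = \frac{53109804}{15896105234719}$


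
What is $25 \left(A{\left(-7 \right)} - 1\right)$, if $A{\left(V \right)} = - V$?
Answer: $150$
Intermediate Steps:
$25 \left(A{\left(-7 \right)} - 1\right) = 25 \left(\left(-1\right) \left(-7\right) - 1\right) = 25 \left(7 - 1\right) = 25 \cdot 6 = 150$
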